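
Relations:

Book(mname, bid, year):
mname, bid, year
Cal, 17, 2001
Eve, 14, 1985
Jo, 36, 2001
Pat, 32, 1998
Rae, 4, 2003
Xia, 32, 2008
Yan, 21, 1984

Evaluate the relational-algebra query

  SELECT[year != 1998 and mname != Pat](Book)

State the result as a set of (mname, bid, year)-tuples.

{(Cal, 17, 2001), (Eve, 14, 1985), (Jo, 36, 2001), (Rae, 4, 2003), (Xia, 32, 2008), (Yan, 21, 1984)}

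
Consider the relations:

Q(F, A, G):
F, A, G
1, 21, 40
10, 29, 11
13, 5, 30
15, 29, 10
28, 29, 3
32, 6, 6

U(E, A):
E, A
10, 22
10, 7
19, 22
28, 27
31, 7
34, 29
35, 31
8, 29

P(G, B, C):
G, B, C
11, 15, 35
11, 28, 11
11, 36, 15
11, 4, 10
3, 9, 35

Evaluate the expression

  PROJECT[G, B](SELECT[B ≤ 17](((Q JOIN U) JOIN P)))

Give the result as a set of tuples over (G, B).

{(11, 15), (11, 4), (3, 9)}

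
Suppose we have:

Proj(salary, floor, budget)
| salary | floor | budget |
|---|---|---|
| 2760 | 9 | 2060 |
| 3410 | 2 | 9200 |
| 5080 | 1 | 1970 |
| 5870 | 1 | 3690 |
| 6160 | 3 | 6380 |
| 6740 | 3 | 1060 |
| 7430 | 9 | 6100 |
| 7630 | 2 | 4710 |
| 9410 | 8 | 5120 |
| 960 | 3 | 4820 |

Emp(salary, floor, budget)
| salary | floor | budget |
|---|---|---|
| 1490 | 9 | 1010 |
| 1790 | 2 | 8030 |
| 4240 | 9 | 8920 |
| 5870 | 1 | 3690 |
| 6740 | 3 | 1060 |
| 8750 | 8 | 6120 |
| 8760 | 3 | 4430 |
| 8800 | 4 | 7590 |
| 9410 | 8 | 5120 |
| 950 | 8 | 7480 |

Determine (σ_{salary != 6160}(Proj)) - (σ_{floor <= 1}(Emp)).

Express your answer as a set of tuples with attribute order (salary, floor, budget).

Selection salary != 6160: {(2760, 9, 2060), (3410, 2, 9200), (5080, 1, 1970), (5870, 1, 3690), (6740, 3, 1060), (7430, 9, 6100), (7630, 2, 4710), (9410, 8, 5120), (960, 3, 4820)}
Selection floor <= 1: {(5870, 1, 3690)}
Difference: {(2760, 9, 2060), (3410, 2, 9200), (5080, 1, 1970), (5870, 1, 3690), (6740, 3, 1060), (7430, 9, 6100), (7630, 2, 4710), (9410, 8, 5120), (960, 3, 4820)} with {(5870, 1, 3690)} → {(2760, 9, 2060), (3410, 2, 9200), (5080, 1, 1970), (6740, 3, 1060), (7430, 9, 6100), (7630, 2, 4710), (9410, 8, 5120), (960, 3, 4820)}

{(2760, 9, 2060), (3410, 2, 9200), (5080, 1, 1970), (6740, 3, 1060), (7430, 9, 6100), (7630, 2, 4710), (9410, 8, 5120), (960, 3, 4820)}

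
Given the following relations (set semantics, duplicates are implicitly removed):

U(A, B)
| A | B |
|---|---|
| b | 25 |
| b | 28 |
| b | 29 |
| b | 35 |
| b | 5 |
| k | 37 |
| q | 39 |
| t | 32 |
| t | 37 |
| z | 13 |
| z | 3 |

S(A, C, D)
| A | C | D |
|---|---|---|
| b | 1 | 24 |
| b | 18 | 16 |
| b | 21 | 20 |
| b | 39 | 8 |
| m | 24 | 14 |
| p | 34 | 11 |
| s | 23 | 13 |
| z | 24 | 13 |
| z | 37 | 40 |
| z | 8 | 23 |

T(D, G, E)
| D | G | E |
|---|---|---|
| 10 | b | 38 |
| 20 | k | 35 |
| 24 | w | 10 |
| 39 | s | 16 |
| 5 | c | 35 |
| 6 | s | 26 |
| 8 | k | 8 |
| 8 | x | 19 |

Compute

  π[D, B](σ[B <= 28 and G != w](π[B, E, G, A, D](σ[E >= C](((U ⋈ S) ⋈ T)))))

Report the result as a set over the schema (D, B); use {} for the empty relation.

{(20, 25), (20, 28), (20, 5)}

Joining U and S on A yields {(b, 25, 1, 24), (b, 25, 18, 16), (b, 25, 21, 20), (b, 25, 39, 8), (b, 28, 1, 24), (b, 28, 18, 16), (b, 28, 21, 20), (b, 28, 39, 8), (b, 29, 1, 24), (b, 29, 18, 16), (b, 29, 21, 20), (b, 29, 39, 8), (b, 35, 1, 24), (b, 35, 18, 16), (b, 35, 21, 20), (b, 35, 39, 8), (b, 5, 1, 24), (b, 5, 18, 16), (b, 5, 21, 20), (b, 5, 39, 8), (z, 13, 24, 13), (z, 13, 37, 40), (z, 13, 8, 23), (z, 3, 24, 13), (z, 3, 37, 40), (z, 3, 8, 23)}.
Joining (U ⋈ S) and T on D yields {(b, 25, 1, 24, w, 10), (b, 25, 21, 20, k, 35), (b, 25, 39, 8, k, 8), (b, 25, 39, 8, x, 19), (b, 28, 1, 24, w, 10), (b, 28, 21, 20, k, 35), (b, 28, 39, 8, k, 8), (b, 28, 39, 8, x, 19), (b, 29, 1, 24, w, 10), (b, 29, 21, 20, k, 35), (b, 29, 39, 8, k, 8), (b, 29, 39, 8, x, 19), (b, 35, 1, 24, w, 10), (b, 35, 21, 20, k, 35), (b, 35, 39, 8, k, 8), (b, 35, 39, 8, x, 19), (b, 5, 1, 24, w, 10), (b, 5, 21, 20, k, 35), (b, 5, 39, 8, k, 8), (b, 5, 39, 8, x, 19)}.
Selection E >= C: {(b, 25, 1, 24, w, 10), (b, 25, 21, 20, k, 35), (b, 28, 1, 24, w, 10), (b, 28, 21, 20, k, 35), (b, 29, 1, 24, w, 10), (b, 29, 21, 20, k, 35), (b, 35, 1, 24, w, 10), (b, 35, 21, 20, k, 35), (b, 5, 1, 24, w, 10), (b, 5, 21, 20, k, 35)}
Keep only column(s) B, E, G, A, D: {(25, 10, w, b, 24), (25, 35, k, b, 20), (28, 10, w, b, 24), (28, 35, k, b, 20), (29, 10, w, b, 24), (29, 35, k, b, 20), (35, 10, w, b, 24), (35, 35, k, b, 20), (5, 10, w, b, 24), (5, 35, k, b, 20)}
Selection B <= 28 and G != w: {(25, 35, k, b, 20), (28, 35, k, b, 20), (5, 35, k, b, 20)}
Keep only column(s) D, B: {(20, 25), (20, 28), (20, 5)}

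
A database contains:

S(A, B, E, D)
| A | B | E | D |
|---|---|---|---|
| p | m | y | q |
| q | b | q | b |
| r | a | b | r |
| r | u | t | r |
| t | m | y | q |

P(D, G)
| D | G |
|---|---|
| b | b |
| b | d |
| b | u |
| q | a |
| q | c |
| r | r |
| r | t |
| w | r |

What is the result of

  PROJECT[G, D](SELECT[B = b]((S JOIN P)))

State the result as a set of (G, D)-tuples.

Natural join on D: {(p, m, y, q, a), (p, m, y, q, c), (q, b, q, b, b), (q, b, q, b, d), (q, b, q, b, u), (r, a, b, r, r), (r, a, b, r, t), (r, u, t, r, r), (r, u, t, r, t), (t, m, y, q, a), (t, m, y, q, c)}
Selection B = b: {(q, b, q, b, b), (q, b, q, b, d), (q, b, q, b, u)}
π[G, D]: project onto (G, D) → {(b, b), (d, b), (u, b)}

{(b, b), (d, b), (u, b)}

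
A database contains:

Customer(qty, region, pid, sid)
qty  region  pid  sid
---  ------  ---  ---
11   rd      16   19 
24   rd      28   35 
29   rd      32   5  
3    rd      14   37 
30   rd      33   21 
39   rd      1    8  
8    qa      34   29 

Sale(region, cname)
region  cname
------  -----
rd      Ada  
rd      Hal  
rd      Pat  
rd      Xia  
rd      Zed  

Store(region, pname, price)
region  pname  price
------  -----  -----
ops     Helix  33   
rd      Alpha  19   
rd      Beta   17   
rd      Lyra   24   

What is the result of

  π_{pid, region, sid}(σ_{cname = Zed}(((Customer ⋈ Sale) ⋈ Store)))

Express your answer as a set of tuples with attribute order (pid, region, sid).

{(1, rd, 8), (14, rd, 37), (16, rd, 19), (28, rd, 35), (32, rd, 5), (33, rd, 21)}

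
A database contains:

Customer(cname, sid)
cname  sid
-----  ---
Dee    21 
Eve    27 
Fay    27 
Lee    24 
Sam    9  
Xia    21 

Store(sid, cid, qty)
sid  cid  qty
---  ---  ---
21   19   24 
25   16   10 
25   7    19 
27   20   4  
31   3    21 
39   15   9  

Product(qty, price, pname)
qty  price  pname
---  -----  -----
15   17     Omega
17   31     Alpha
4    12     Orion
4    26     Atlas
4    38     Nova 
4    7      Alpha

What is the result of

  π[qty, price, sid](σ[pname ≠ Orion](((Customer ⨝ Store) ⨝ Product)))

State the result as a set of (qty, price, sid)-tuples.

{(4, 26, 27), (4, 38, 27), (4, 7, 27)}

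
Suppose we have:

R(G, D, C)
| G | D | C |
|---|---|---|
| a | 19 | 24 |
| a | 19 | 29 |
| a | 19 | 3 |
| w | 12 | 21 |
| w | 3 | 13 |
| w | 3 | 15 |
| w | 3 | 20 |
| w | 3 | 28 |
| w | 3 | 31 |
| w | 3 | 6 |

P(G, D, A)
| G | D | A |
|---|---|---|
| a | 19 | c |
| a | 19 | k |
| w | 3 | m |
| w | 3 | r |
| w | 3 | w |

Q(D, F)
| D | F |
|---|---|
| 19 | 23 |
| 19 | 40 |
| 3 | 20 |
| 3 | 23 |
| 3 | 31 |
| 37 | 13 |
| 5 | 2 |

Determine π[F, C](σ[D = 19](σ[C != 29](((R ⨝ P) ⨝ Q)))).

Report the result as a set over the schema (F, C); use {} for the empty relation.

Natural join on G, D: {(a, 19, 24, c), (a, 19, 24, k), (a, 19, 29, c), (a, 19, 29, k), (a, 19, 3, c), (a, 19, 3, k), (w, 3, 13, m), (w, 3, 13, r), (w, 3, 13, w), (w, 3, 15, m), (w, 3, 15, r), (w, 3, 15, w), (w, 3, 20, m), (w, 3, 20, r), (w, 3, 20, w), (w, 3, 28, m), (w, 3, 28, r), (w, 3, 28, w), (w, 3, 31, m), (w, 3, 31, r), (w, 3, 31, w), (w, 3, 6, m), (w, 3, 6, r), (w, 3, 6, w)}
Natural join on D: {(a, 19, 24, c, 23), (a, 19, 24, c, 40), (a, 19, 24, k, 23), (a, 19, 24, k, 40), (a, 19, 29, c, 23), (a, 19, 29, c, 40), (a, 19, 29, k, 23), (a, 19, 29, k, 40), (a, 19, 3, c, 23), (a, 19, 3, c, 40), (a, 19, 3, k, 23), (a, 19, 3, k, 40), (w, 3, 13, m, 20), (w, 3, 13, m, 23), (w, 3, 13, m, 31), (w, 3, 13, r, 20), (w, 3, 13, r, 23), (w, 3, 13, r, 31), (w, 3, 13, w, 20), (w, 3, 13, w, 23), (w, 3, 13, w, 31), (w, 3, 15, m, 20), (w, 3, 15, m, 23), (w, 3, 15, m, 31), (w, 3, 15, r, 20), (w, 3, 15, r, 23), (w, 3, 15, r, 31), (w, 3, 15, w, 20), (w, 3, 15, w, 23), (w, 3, 15, w, 31), (w, 3, 20, m, 20), (w, 3, 20, m, 23), (w, 3, 20, m, 31), (w, 3, 20, r, 20), (w, 3, 20, r, 23), (w, 3, 20, r, 31), (w, 3, 20, w, 20), (w, 3, 20, w, 23), (w, 3, 20, w, 31), (w, 3, 28, m, 20), (w, 3, 28, m, 23), (w, 3, 28, m, 31), (w, 3, 28, r, 20), (w, 3, 28, r, 23), (w, 3, 28, r, 31), (w, 3, 28, w, 20), (w, 3, 28, w, 23), (w, 3, 28, w, 31), (w, 3, 31, m, 20), (w, 3, 31, m, 23), (w, 3, 31, m, 31), (w, 3, 31, r, 20), (w, 3, 31, r, 23), (w, 3, 31, r, 31), (w, 3, 31, w, 20), (w, 3, 31, w, 23), (w, 3, 31, w, 31), (w, 3, 6, m, 20), (w, 3, 6, m, 23), (w, 3, 6, m, 31), (w, 3, 6, r, 20), (w, 3, 6, r, 23), (w, 3, 6, r, 31), (w, 3, 6, w, 20), (w, 3, 6, w, 23), (w, 3, 6, w, 31)}
Apply σ_{C != 29}; surviving tuples: {(a, 19, 24, c, 23), (a, 19, 24, c, 40), (a, 19, 24, k, 23), (a, 19, 24, k, 40), (a, 19, 3, c, 23), (a, 19, 3, c, 40), (a, 19, 3, k, 23), (a, 19, 3, k, 40), (w, 3, 13, m, 20), (w, 3, 13, m, 23), (w, 3, 13, m, 31), (w, 3, 13, r, 20), (w, 3, 13, r, 23), (w, 3, 13, r, 31), (w, 3, 13, w, 20), (w, 3, 13, w, 23), (w, 3, 13, w, 31), (w, 3, 15, m, 20), (w, 3, 15, m, 23), (w, 3, 15, m, 31), (w, 3, 15, r, 20), (w, 3, 15, r, 23), (w, 3, 15, r, 31), (w, 3, 15, w, 20), (w, 3, 15, w, 23), (w, 3, 15, w, 31), (w, 3, 20, m, 20), (w, 3, 20, m, 23), (w, 3, 20, m, 31), (w, 3, 20, r, 20), (w, 3, 20, r, 23), (w, 3, 20, r, 31), (w, 3, 20, w, 20), (w, 3, 20, w, 23), (w, 3, 20, w, 31), (w, 3, 28, m, 20), (w, 3, 28, m, 23), (w, 3, 28, m, 31), (w, 3, 28, r, 20), (w, 3, 28, r, 23), (w, 3, 28, r, 31), (w, 3, 28, w, 20), (w, 3, 28, w, 23), (w, 3, 28, w, 31), (w, 3, 31, m, 20), (w, 3, 31, m, 23), (w, 3, 31, m, 31), (w, 3, 31, r, 20), (w, 3, 31, r, 23), (w, 3, 31, r, 31), (w, 3, 31, w, 20), (w, 3, 31, w, 23), (w, 3, 31, w, 31), (w, 3, 6, m, 20), (w, 3, 6, m, 23), (w, 3, 6, m, 31), (w, 3, 6, r, 20), (w, 3, 6, r, 23), (w, 3, 6, r, 31), (w, 3, 6, w, 20), (w, 3, 6, w, 23), (w, 3, 6, w, 31)}
Apply σ_{D = 19}; surviving tuples: {(a, 19, 24, c, 23), (a, 19, 24, c, 40), (a, 19, 24, k, 23), (a, 19, 24, k, 40), (a, 19, 3, c, 23), (a, 19, 3, c, 40), (a, 19, 3, k, 23), (a, 19, 3, k, 40)}
Keep only column(s) F, C (4 duplicate(s) eliminated): {(23, 24), (23, 3), (40, 24), (40, 3)}

{(23, 24), (23, 3), (40, 24), (40, 3)}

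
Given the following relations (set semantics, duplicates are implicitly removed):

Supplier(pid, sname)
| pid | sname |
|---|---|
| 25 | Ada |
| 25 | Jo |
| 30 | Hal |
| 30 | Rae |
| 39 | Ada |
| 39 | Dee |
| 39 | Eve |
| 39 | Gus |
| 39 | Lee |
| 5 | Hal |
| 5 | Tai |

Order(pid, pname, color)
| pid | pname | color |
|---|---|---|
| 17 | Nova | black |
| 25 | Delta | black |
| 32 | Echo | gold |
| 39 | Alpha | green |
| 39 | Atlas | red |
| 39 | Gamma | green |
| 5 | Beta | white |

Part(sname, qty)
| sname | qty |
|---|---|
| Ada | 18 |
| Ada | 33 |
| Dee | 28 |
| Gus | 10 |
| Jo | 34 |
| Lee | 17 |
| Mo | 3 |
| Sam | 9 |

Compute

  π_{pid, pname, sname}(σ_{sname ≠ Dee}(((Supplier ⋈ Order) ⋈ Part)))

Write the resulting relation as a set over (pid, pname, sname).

Joining Supplier and Order on pid yields {(25, Ada, Delta, black), (25, Jo, Delta, black), (39, Ada, Alpha, green), (39, Ada, Atlas, red), (39, Ada, Gamma, green), (39, Dee, Alpha, green), (39, Dee, Atlas, red), (39, Dee, Gamma, green), (39, Eve, Alpha, green), (39, Eve, Atlas, red), (39, Eve, Gamma, green), (39, Gus, Alpha, green), (39, Gus, Atlas, red), (39, Gus, Gamma, green), (39, Lee, Alpha, green), (39, Lee, Atlas, red), (39, Lee, Gamma, green), (5, Hal, Beta, white), (5, Tai, Beta, white)}.
Joining (Supplier ⋈ Order) and Part on sname yields {(25, Ada, Delta, black, 18), (25, Ada, Delta, black, 33), (25, Jo, Delta, black, 34), (39, Ada, Alpha, green, 18), (39, Ada, Alpha, green, 33), (39, Ada, Atlas, red, 18), (39, Ada, Atlas, red, 33), (39, Ada, Gamma, green, 18), (39, Ada, Gamma, green, 33), (39, Dee, Alpha, green, 28), (39, Dee, Atlas, red, 28), (39, Dee, Gamma, green, 28), (39, Gus, Alpha, green, 10), (39, Gus, Atlas, red, 10), (39, Gus, Gamma, green, 10), (39, Lee, Alpha, green, 17), (39, Lee, Atlas, red, 17), (39, Lee, Gamma, green, 17)}.
Apply σ_{sname ≠ Dee}; surviving tuples: {(25, Ada, Delta, black, 18), (25, Ada, Delta, black, 33), (25, Jo, Delta, black, 34), (39, Ada, Alpha, green, 18), (39, Ada, Alpha, green, 33), (39, Ada, Atlas, red, 18), (39, Ada, Atlas, red, 33), (39, Ada, Gamma, green, 18), (39, Ada, Gamma, green, 33), (39, Gus, Alpha, green, 10), (39, Gus, Atlas, red, 10), (39, Gus, Gamma, green, 10), (39, Lee, Alpha, green, 17), (39, Lee, Atlas, red, 17), (39, Lee, Gamma, green, 17)}
π_{pid, pname, sname} gives {(25, Delta, Ada), (25, Delta, Jo), (39, Alpha, Ada), (39, Alpha, Gus), (39, Alpha, Lee), (39, Atlas, Ada), (39, Atlas, Gus), (39, Atlas, Lee), (39, Gamma, Ada), (39, Gamma, Gus), (39, Gamma, Lee)} (4 duplicate(s) eliminated).

{(25, Delta, Ada), (25, Delta, Jo), (39, Alpha, Ada), (39, Alpha, Gus), (39, Alpha, Lee), (39, Atlas, Ada), (39, Atlas, Gus), (39, Atlas, Lee), (39, Gamma, Ada), (39, Gamma, Gus), (39, Gamma, Lee)}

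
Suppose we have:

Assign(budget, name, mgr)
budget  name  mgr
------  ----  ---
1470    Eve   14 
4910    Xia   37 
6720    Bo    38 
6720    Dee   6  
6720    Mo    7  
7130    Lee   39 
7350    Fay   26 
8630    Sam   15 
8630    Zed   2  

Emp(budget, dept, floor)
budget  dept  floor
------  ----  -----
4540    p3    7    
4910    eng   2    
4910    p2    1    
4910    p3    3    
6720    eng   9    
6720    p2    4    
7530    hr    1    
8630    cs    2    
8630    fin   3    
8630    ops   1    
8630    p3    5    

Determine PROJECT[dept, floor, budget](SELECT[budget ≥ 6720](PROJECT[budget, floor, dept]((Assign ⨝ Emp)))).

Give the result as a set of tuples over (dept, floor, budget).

Natural join on budget: {(4910, Xia, 37, eng, 2), (4910, Xia, 37, p2, 1), (4910, Xia, 37, p3, 3), (6720, Bo, 38, eng, 9), (6720, Bo, 38, p2, 4), (6720, Dee, 6, eng, 9), (6720, Dee, 6, p2, 4), (6720, Mo, 7, eng, 9), (6720, Mo, 7, p2, 4), (8630, Sam, 15, cs, 2), (8630, Sam, 15, fin, 3), (8630, Sam, 15, ops, 1), (8630, Sam, 15, p3, 5), (8630, Zed, 2, cs, 2), (8630, Zed, 2, fin, 3), (8630, Zed, 2, ops, 1), (8630, Zed, 2, p3, 5)}
Projecting to budget, floor, dept (8 duplicate(s) eliminated): {(4910, 1, p2), (4910, 2, eng), (4910, 3, p3), (6720, 4, p2), (6720, 9, eng), (8630, 1, ops), (8630, 2, cs), (8630, 3, fin), (8630, 5, p3)}
Selection budget ≥ 6720: {(6720, 4, p2), (6720, 9, eng), (8630, 1, ops), (8630, 2, cs), (8630, 3, fin), (8630, 5, p3)}
Projecting to dept, floor, budget: {(cs, 2, 8630), (eng, 9, 6720), (fin, 3, 8630), (ops, 1, 8630), (p2, 4, 6720), (p3, 5, 8630)}

{(cs, 2, 8630), (eng, 9, 6720), (fin, 3, 8630), (ops, 1, 8630), (p2, 4, 6720), (p3, 5, 8630)}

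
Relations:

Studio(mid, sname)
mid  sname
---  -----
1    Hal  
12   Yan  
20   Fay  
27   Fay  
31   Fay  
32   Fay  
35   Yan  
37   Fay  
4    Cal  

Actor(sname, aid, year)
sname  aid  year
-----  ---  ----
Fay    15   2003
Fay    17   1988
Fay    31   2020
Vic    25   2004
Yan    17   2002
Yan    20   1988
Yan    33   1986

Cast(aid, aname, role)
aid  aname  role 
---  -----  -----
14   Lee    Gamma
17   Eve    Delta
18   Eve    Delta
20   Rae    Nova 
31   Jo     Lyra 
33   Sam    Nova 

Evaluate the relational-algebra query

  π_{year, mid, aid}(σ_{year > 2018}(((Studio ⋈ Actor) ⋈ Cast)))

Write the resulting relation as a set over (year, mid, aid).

Studio ⋈ Actor (natural join on sname): {(12, Yan, 17, 2002), (12, Yan, 20, 1988), (12, Yan, 33, 1986), (20, Fay, 15, 2003), (20, Fay, 17, 1988), (20, Fay, 31, 2020), (27, Fay, 15, 2003), (27, Fay, 17, 1988), (27, Fay, 31, 2020), (31, Fay, 15, 2003), (31, Fay, 17, 1988), (31, Fay, 31, 2020), (32, Fay, 15, 2003), (32, Fay, 17, 1988), (32, Fay, 31, 2020), (35, Yan, 17, 2002), (35, Yan, 20, 1988), (35, Yan, 33, 1986), (37, Fay, 15, 2003), (37, Fay, 17, 1988), (37, Fay, 31, 2020)}
(Studio ⋈ Actor) ⋈ Cast (natural join on aid): {(12, Yan, 17, 2002, Eve, Delta), (12, Yan, 20, 1988, Rae, Nova), (12, Yan, 33, 1986, Sam, Nova), (20, Fay, 17, 1988, Eve, Delta), (20, Fay, 31, 2020, Jo, Lyra), (27, Fay, 17, 1988, Eve, Delta), (27, Fay, 31, 2020, Jo, Lyra), (31, Fay, 17, 1988, Eve, Delta), (31, Fay, 31, 2020, Jo, Lyra), (32, Fay, 17, 1988, Eve, Delta), (32, Fay, 31, 2020, Jo, Lyra), (35, Yan, 17, 2002, Eve, Delta), (35, Yan, 20, 1988, Rae, Nova), (35, Yan, 33, 1986, Sam, Nova), (37, Fay, 17, 1988, Eve, Delta), (37, Fay, 31, 2020, Jo, Lyra)}
Apply σ_{year > 2018}; surviving tuples: {(20, Fay, 31, 2020, Jo, Lyra), (27, Fay, 31, 2020, Jo, Lyra), (31, Fay, 31, 2020, Jo, Lyra), (32, Fay, 31, 2020, Jo, Lyra), (37, Fay, 31, 2020, Jo, Lyra)}
π_{year, mid, aid} gives {(2020, 20, 31), (2020, 27, 31), (2020, 31, 31), (2020, 32, 31), (2020, 37, 31)}.

{(2020, 20, 31), (2020, 27, 31), (2020, 31, 31), (2020, 32, 31), (2020, 37, 31)}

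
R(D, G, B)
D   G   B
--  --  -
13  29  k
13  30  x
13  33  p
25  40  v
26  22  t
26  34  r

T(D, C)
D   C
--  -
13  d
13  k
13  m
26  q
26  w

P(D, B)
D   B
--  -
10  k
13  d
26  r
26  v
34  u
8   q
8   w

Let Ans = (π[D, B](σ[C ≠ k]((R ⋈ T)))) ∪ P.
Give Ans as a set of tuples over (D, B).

R ⋈ T (natural join on D): {(13, 29, k, d), (13, 29, k, k), (13, 29, k, m), (13, 30, x, d), (13, 30, x, k), (13, 30, x, m), (13, 33, p, d), (13, 33, p, k), (13, 33, p, m), (26, 22, t, q), (26, 22, t, w), (26, 34, r, q), (26, 34, r, w)}
σ[C ≠ k]: keep tuples satisfying C ≠ k → {(13, 29, k, d), (13, 29, k, m), (13, 30, x, d), (13, 30, x, m), (13, 33, p, d), (13, 33, p, m), (26, 22, t, q), (26, 22, t, w), (26, 34, r, q), (26, 34, r, w)}
Projecting to D, B (5 duplicate(s) eliminated): {(13, k), (13, p), (13, x), (26, r), (26, t)}
Taking the union: {(10, k), (13, d), (13, k), (13, p), (13, x), (26, r), (26, t), (26, v), (34, u), (8, q), (8, w)}

{(10, k), (13, d), (13, k), (13, p), (13, x), (26, r), (26, t), (26, v), (34, u), (8, q), (8, w)}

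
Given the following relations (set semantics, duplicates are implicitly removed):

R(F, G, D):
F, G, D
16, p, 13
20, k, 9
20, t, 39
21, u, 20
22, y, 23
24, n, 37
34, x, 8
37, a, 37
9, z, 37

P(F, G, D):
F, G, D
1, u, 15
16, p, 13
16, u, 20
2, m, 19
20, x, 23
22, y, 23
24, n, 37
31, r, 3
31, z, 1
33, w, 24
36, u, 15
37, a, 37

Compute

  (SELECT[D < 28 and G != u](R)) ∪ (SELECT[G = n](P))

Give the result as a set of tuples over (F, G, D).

Apply σ_{D < 28 and G != u}; surviving tuples: {(16, p, 13), (20, k, 9), (22, y, 23), (34, x, 8)}
Apply σ_{G = n}; surviving tuples: {(24, n, 37)}
Set union of the two operands is {(16, p, 13), (20, k, 9), (22, y, 23), (24, n, 37), (34, x, 8)}.

{(16, p, 13), (20, k, 9), (22, y, 23), (24, n, 37), (34, x, 8)}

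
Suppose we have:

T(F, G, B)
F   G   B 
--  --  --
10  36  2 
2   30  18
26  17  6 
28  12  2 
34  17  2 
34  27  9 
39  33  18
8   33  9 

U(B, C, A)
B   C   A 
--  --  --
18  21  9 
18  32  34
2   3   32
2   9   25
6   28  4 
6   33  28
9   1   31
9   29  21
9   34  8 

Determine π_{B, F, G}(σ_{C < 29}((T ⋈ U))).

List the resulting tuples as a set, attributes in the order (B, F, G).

{(18, 2, 30), (18, 39, 33), (2, 10, 36), (2, 28, 12), (2, 34, 17), (6, 26, 17), (9, 34, 27), (9, 8, 33)}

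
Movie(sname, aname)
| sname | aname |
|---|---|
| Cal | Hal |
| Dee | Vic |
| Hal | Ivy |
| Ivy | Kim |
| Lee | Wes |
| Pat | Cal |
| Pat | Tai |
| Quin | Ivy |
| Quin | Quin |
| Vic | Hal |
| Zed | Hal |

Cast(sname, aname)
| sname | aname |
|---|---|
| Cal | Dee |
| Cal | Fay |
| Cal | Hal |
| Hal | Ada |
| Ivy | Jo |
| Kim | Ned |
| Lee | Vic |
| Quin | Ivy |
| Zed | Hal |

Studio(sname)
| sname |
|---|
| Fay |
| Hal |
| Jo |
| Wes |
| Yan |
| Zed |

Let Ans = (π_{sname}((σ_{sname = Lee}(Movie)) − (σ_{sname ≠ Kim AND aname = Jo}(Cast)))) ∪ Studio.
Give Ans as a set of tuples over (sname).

{Fay, Hal, Jo, Lee, Wes, Yan, Zed}

Apply σ_{sname = Lee}; surviving tuples: {(Lee, Wes)}
Apply σ_{sname ≠ Kim AND aname = Jo}; surviving tuples: {(Ivy, Jo)}
Difference: {(Lee, Wes)} with {(Ivy, Jo)} → {(Lee, Wes)}
π[sname]: project onto (sname) → {Lee}
Union: {Lee} with {Fay, Hal, Jo, Wes, Yan, Zed} → {Fay, Hal, Jo, Lee, Wes, Yan, Zed}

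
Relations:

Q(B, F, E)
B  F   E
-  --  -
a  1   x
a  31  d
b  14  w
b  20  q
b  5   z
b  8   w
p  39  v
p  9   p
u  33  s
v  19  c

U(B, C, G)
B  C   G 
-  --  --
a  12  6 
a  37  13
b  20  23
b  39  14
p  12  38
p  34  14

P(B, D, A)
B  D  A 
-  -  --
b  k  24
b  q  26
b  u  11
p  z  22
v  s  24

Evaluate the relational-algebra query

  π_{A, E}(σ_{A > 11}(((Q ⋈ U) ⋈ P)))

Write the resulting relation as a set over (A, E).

{(22, p), (22, v), (24, q), (24, w), (24, z), (26, q), (26, w), (26, z)}

Q ⋈ U (natural join on B): {(a, 1, x, 12, 6), (a, 1, x, 37, 13), (a, 31, d, 12, 6), (a, 31, d, 37, 13), (b, 14, w, 20, 23), (b, 14, w, 39, 14), (b, 20, q, 20, 23), (b, 20, q, 39, 14), (b, 5, z, 20, 23), (b, 5, z, 39, 14), (b, 8, w, 20, 23), (b, 8, w, 39, 14), (p, 39, v, 12, 38), (p, 39, v, 34, 14), (p, 9, p, 12, 38), (p, 9, p, 34, 14)}
(Q ⋈ U) ⋈ P (natural join on B): {(b, 14, w, 20, 23, k, 24), (b, 14, w, 20, 23, q, 26), (b, 14, w, 20, 23, u, 11), (b, 14, w, 39, 14, k, 24), (b, 14, w, 39, 14, q, 26), (b, 14, w, 39, 14, u, 11), (b, 20, q, 20, 23, k, 24), (b, 20, q, 20, 23, q, 26), (b, 20, q, 20, 23, u, 11), (b, 20, q, 39, 14, k, 24), (b, 20, q, 39, 14, q, 26), (b, 20, q, 39, 14, u, 11), (b, 5, z, 20, 23, k, 24), (b, 5, z, 20, 23, q, 26), (b, 5, z, 20, 23, u, 11), (b, 5, z, 39, 14, k, 24), (b, 5, z, 39, 14, q, 26), (b, 5, z, 39, 14, u, 11), (b, 8, w, 20, 23, k, 24), (b, 8, w, 20, 23, q, 26), (b, 8, w, 20, 23, u, 11), (b, 8, w, 39, 14, k, 24), (b, 8, w, 39, 14, q, 26), (b, 8, w, 39, 14, u, 11), (p, 39, v, 12, 38, z, 22), (p, 39, v, 34, 14, z, 22), (p, 9, p, 12, 38, z, 22), (p, 9, p, 34, 14, z, 22)}
σ[A > 11]: keep tuples satisfying A > 11 → {(b, 14, w, 20, 23, k, 24), (b, 14, w, 20, 23, q, 26), (b, 14, w, 39, 14, k, 24), (b, 14, w, 39, 14, q, 26), (b, 20, q, 20, 23, k, 24), (b, 20, q, 20, 23, q, 26), (b, 20, q, 39, 14, k, 24), (b, 20, q, 39, 14, q, 26), (b, 5, z, 20, 23, k, 24), (b, 5, z, 20, 23, q, 26), (b, 5, z, 39, 14, k, 24), (b, 5, z, 39, 14, q, 26), (b, 8, w, 20, 23, k, 24), (b, 8, w, 20, 23, q, 26), (b, 8, w, 39, 14, k, 24), (b, 8, w, 39, 14, q, 26), (p, 39, v, 12, 38, z, 22), (p, 39, v, 34, 14, z, 22), (p, 9, p, 12, 38, z, 22), (p, 9, p, 34, 14, z, 22)}
π_{A, E} gives {(22, p), (22, v), (24, q), (24, w), (24, z), (26, q), (26, w), (26, z)} (12 duplicate(s) eliminated).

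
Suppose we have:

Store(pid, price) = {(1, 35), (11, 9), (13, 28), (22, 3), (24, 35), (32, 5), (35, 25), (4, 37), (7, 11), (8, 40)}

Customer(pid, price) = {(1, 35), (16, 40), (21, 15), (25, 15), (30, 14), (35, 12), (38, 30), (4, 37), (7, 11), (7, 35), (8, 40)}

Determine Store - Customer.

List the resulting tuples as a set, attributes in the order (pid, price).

{(11, 9), (13, 28), (22, 3), (24, 35), (32, 5), (35, 25)}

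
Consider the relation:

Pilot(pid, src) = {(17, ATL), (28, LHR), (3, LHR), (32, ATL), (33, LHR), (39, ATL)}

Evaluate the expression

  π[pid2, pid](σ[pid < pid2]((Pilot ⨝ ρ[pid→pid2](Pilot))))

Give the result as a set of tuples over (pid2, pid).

{(28, 3), (32, 17), (33, 28), (33, 3), (39, 17), (39, 32)}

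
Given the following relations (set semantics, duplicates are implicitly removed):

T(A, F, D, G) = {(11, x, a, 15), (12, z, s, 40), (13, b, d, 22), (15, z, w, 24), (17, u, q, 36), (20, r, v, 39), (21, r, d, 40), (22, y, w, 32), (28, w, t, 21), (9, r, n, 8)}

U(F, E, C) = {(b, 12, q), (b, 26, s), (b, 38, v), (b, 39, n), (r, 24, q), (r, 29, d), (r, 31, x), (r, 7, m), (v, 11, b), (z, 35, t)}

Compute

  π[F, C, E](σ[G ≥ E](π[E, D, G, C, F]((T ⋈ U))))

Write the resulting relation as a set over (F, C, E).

Joining T and U on F yields {(12, z, s, 40, 35, t), (13, b, d, 22, 12, q), (13, b, d, 22, 26, s), (13, b, d, 22, 38, v), (13, b, d, 22, 39, n), (15, z, w, 24, 35, t), (20, r, v, 39, 24, q), (20, r, v, 39, 29, d), (20, r, v, 39, 31, x), (20, r, v, 39, 7, m), (21, r, d, 40, 24, q), (21, r, d, 40, 29, d), (21, r, d, 40, 31, x), (21, r, d, 40, 7, m), (9, r, n, 8, 24, q), (9, r, n, 8, 29, d), (9, r, n, 8, 31, x), (9, r, n, 8, 7, m)}.
Projecting to E, D, G, C, F: {(12, d, 22, q, b), (24, d, 40, q, r), (24, n, 8, q, r), (24, v, 39, q, r), (26, d, 22, s, b), (29, d, 40, d, r), (29, n, 8, d, r), (29, v, 39, d, r), (31, d, 40, x, r), (31, n, 8, x, r), (31, v, 39, x, r), (35, s, 40, t, z), (35, w, 24, t, z), (38, d, 22, v, b), (39, d, 22, n, b), (7, d, 40, m, r), (7, n, 8, m, r), (7, v, 39, m, r)}
σ[G ≥ E]: keep tuples satisfying G ≥ E → {(12, d, 22, q, b), (24, d, 40, q, r), (24, v, 39, q, r), (29, d, 40, d, r), (29, v, 39, d, r), (31, d, 40, x, r), (31, v, 39, x, r), (35, s, 40, t, z), (7, d, 40, m, r), (7, n, 8, m, r), (7, v, 39, m, r)}
Projecting to F, C, E (5 duplicate(s) eliminated): {(b, q, 12), (r, d, 29), (r, m, 7), (r, q, 24), (r, x, 31), (z, t, 35)}

{(b, q, 12), (r, d, 29), (r, m, 7), (r, q, 24), (r, x, 31), (z, t, 35)}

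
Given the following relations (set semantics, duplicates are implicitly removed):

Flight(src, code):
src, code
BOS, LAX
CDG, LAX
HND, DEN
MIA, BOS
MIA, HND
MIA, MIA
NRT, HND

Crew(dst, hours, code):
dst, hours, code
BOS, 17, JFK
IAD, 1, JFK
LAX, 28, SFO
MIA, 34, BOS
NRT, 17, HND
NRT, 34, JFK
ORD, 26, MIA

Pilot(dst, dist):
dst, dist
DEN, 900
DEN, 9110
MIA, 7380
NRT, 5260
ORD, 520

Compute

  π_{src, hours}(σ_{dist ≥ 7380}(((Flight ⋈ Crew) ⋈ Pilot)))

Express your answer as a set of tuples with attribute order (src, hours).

Flight ⋈ Crew (natural join on code): {(MIA, BOS, MIA, 34), (MIA, HND, NRT, 17), (MIA, MIA, ORD, 26), (NRT, HND, NRT, 17)}
(Flight ⋈ Crew) ⋈ Pilot (natural join on dst): {(MIA, BOS, MIA, 34, 7380), (MIA, HND, NRT, 17, 5260), (MIA, MIA, ORD, 26, 520), (NRT, HND, NRT, 17, 5260)}
σ[dist ≥ 7380]: keep tuples satisfying dist ≥ 7380 → {(MIA, BOS, MIA, 34, 7380)}
π[src, hours]: project onto (src, hours) → {(MIA, 34)}

{(MIA, 34)}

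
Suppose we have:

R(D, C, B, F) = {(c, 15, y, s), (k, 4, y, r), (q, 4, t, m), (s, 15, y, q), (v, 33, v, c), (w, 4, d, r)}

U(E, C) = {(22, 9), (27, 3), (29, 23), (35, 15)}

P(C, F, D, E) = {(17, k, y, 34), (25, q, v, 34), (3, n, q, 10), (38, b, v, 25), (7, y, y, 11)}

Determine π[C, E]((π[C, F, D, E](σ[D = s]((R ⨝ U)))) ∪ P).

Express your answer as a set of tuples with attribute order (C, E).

Natural join on C: {(c, 15, y, s, 35), (s, 15, y, q, 35)}
Selection D = s: {(s, 15, y, q, 35)}
Keep only column(s) C, F, D, E: {(15, q, s, 35)}
Set union of the two operands is {(15, q, s, 35), (17, k, y, 34), (25, q, v, 34), (3, n, q, 10), (38, b, v, 25), (7, y, y, 11)}.
Keep only column(s) C, E: {(15, 35), (17, 34), (25, 34), (3, 10), (38, 25), (7, 11)}

{(15, 35), (17, 34), (25, 34), (3, 10), (38, 25), (7, 11)}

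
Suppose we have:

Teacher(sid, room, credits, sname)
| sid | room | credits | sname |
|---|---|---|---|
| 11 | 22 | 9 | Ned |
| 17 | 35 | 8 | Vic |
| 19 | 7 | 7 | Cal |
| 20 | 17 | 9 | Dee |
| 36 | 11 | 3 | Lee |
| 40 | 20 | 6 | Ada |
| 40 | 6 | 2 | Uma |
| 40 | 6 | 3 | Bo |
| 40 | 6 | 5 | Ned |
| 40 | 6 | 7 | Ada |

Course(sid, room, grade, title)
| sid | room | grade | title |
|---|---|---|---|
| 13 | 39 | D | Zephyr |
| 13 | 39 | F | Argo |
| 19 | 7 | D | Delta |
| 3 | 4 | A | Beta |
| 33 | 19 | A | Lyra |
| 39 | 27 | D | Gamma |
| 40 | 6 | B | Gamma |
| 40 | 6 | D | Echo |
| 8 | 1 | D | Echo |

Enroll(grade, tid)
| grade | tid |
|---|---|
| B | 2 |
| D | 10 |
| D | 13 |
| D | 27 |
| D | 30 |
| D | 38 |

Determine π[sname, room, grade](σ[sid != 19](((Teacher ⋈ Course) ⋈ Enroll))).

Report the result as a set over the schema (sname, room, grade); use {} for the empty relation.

Natural join on sid, room: {(19, 7, 7, Cal, D, Delta), (40, 6, 2, Uma, B, Gamma), (40, 6, 2, Uma, D, Echo), (40, 6, 3, Bo, B, Gamma), (40, 6, 3, Bo, D, Echo), (40, 6, 5, Ned, B, Gamma), (40, 6, 5, Ned, D, Echo), (40, 6, 7, Ada, B, Gamma), (40, 6, 7, Ada, D, Echo)}
Natural join on grade: {(19, 7, 7, Cal, D, Delta, 10), (19, 7, 7, Cal, D, Delta, 13), (19, 7, 7, Cal, D, Delta, 27), (19, 7, 7, Cal, D, Delta, 30), (19, 7, 7, Cal, D, Delta, 38), (40, 6, 2, Uma, B, Gamma, 2), (40, 6, 2, Uma, D, Echo, 10), (40, 6, 2, Uma, D, Echo, 13), (40, 6, 2, Uma, D, Echo, 27), (40, 6, 2, Uma, D, Echo, 30), (40, 6, 2, Uma, D, Echo, 38), (40, 6, 3, Bo, B, Gamma, 2), (40, 6, 3, Bo, D, Echo, 10), (40, 6, 3, Bo, D, Echo, 13), (40, 6, 3, Bo, D, Echo, 27), (40, 6, 3, Bo, D, Echo, 30), (40, 6, 3, Bo, D, Echo, 38), (40, 6, 5, Ned, B, Gamma, 2), (40, 6, 5, Ned, D, Echo, 10), (40, 6, 5, Ned, D, Echo, 13), (40, 6, 5, Ned, D, Echo, 27), (40, 6, 5, Ned, D, Echo, 30), (40, 6, 5, Ned, D, Echo, 38), (40, 6, 7, Ada, B, Gamma, 2), (40, 6, 7, Ada, D, Echo, 10), (40, 6, 7, Ada, D, Echo, 13), (40, 6, 7, Ada, D, Echo, 27), (40, 6, 7, Ada, D, Echo, 30), (40, 6, 7, Ada, D, Echo, 38)}
Apply σ_{sid != 19}; surviving tuples: {(40, 6, 2, Uma, B, Gamma, 2), (40, 6, 2, Uma, D, Echo, 10), (40, 6, 2, Uma, D, Echo, 13), (40, 6, 2, Uma, D, Echo, 27), (40, 6, 2, Uma, D, Echo, 30), (40, 6, 2, Uma, D, Echo, 38), (40, 6, 3, Bo, B, Gamma, 2), (40, 6, 3, Bo, D, Echo, 10), (40, 6, 3, Bo, D, Echo, 13), (40, 6, 3, Bo, D, Echo, 27), (40, 6, 3, Bo, D, Echo, 30), (40, 6, 3, Bo, D, Echo, 38), (40, 6, 5, Ned, B, Gamma, 2), (40, 6, 5, Ned, D, Echo, 10), (40, 6, 5, Ned, D, Echo, 13), (40, 6, 5, Ned, D, Echo, 27), (40, 6, 5, Ned, D, Echo, 30), (40, 6, 5, Ned, D, Echo, 38), (40, 6, 7, Ada, B, Gamma, 2), (40, 6, 7, Ada, D, Echo, 10), (40, 6, 7, Ada, D, Echo, 13), (40, 6, 7, Ada, D, Echo, 27), (40, 6, 7, Ada, D, Echo, 30), (40, 6, 7, Ada, D, Echo, 38)}
π_{sname, room, grade} gives {(Ada, 6, B), (Ada, 6, D), (Bo, 6, B), (Bo, 6, D), (Ned, 6, B), (Ned, 6, D), (Uma, 6, B), (Uma, 6, D)} (16 duplicate(s) eliminated).

{(Ada, 6, B), (Ada, 6, D), (Bo, 6, B), (Bo, 6, D), (Ned, 6, B), (Ned, 6, D), (Uma, 6, B), (Uma, 6, D)}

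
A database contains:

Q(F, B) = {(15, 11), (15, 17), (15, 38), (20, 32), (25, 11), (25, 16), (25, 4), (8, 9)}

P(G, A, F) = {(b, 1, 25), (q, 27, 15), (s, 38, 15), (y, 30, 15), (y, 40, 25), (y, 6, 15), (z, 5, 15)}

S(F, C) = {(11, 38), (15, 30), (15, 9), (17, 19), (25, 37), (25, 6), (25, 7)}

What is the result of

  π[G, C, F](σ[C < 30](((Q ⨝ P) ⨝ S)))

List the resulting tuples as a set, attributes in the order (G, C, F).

Natural join on F: {(15, 11, q, 27), (15, 11, s, 38), (15, 11, y, 30), (15, 11, y, 6), (15, 11, z, 5), (15, 17, q, 27), (15, 17, s, 38), (15, 17, y, 30), (15, 17, y, 6), (15, 17, z, 5), (15, 38, q, 27), (15, 38, s, 38), (15, 38, y, 30), (15, 38, y, 6), (15, 38, z, 5), (25, 11, b, 1), (25, 11, y, 40), (25, 16, b, 1), (25, 16, y, 40), (25, 4, b, 1), (25, 4, y, 40)}
Natural join on F: {(15, 11, q, 27, 30), (15, 11, q, 27, 9), (15, 11, s, 38, 30), (15, 11, s, 38, 9), (15, 11, y, 30, 30), (15, 11, y, 30, 9), (15, 11, y, 6, 30), (15, 11, y, 6, 9), (15, 11, z, 5, 30), (15, 11, z, 5, 9), (15, 17, q, 27, 30), (15, 17, q, 27, 9), (15, 17, s, 38, 30), (15, 17, s, 38, 9), (15, 17, y, 30, 30), (15, 17, y, 30, 9), (15, 17, y, 6, 30), (15, 17, y, 6, 9), (15, 17, z, 5, 30), (15, 17, z, 5, 9), (15, 38, q, 27, 30), (15, 38, q, 27, 9), (15, 38, s, 38, 30), (15, 38, s, 38, 9), (15, 38, y, 30, 30), (15, 38, y, 30, 9), (15, 38, y, 6, 30), (15, 38, y, 6, 9), (15, 38, z, 5, 30), (15, 38, z, 5, 9), (25, 11, b, 1, 37), (25, 11, b, 1, 6), (25, 11, b, 1, 7), (25, 11, y, 40, 37), (25, 11, y, 40, 6), (25, 11, y, 40, 7), (25, 16, b, 1, 37), (25, 16, b, 1, 6), (25, 16, b, 1, 7), (25, 16, y, 40, 37), (25, 16, y, 40, 6), (25, 16, y, 40, 7), (25, 4, b, 1, 37), (25, 4, b, 1, 6), (25, 4, b, 1, 7), (25, 4, y, 40, 37), (25, 4, y, 40, 6), (25, 4, y, 40, 7)}
Filtering on C < 30 leaves {(15, 11, q, 27, 9), (15, 11, s, 38, 9), (15, 11, y, 30, 9), (15, 11, y, 6, 9), (15, 11, z, 5, 9), (15, 17, q, 27, 9), (15, 17, s, 38, 9), (15, 17, y, 30, 9), (15, 17, y, 6, 9), (15, 17, z, 5, 9), (15, 38, q, 27, 9), (15, 38, s, 38, 9), (15, 38, y, 30, 9), (15, 38, y, 6, 9), (15, 38, z, 5, 9), (25, 11, b, 1, 6), (25, 11, b, 1, 7), (25, 11, y, 40, 6), (25, 11, y, 40, 7), (25, 16, b, 1, 6), (25, 16, b, 1, 7), (25, 16, y, 40, 6), (25, 16, y, 40, 7), (25, 4, b, 1, 6), (25, 4, b, 1, 7), (25, 4, y, 40, 6), (25, 4, y, 40, 7)}.
π_{G, C, F} gives {(b, 6, 25), (b, 7, 25), (q, 9, 15), (s, 9, 15), (y, 6, 25), (y, 7, 25), (y, 9, 15), (z, 9, 15)} (19 duplicate(s) eliminated).

{(b, 6, 25), (b, 7, 25), (q, 9, 15), (s, 9, 15), (y, 6, 25), (y, 7, 25), (y, 9, 15), (z, 9, 15)}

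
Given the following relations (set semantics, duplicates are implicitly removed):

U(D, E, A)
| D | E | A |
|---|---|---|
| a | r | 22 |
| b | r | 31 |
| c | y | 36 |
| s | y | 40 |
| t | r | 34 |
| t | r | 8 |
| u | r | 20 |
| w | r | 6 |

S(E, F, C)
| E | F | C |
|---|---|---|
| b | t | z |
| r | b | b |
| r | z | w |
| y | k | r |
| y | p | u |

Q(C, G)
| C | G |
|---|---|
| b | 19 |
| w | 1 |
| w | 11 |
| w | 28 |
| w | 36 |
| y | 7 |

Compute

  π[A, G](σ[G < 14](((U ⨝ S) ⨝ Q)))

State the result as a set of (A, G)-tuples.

{(20, 1), (20, 11), (22, 1), (22, 11), (31, 1), (31, 11), (34, 1), (34, 11), (6, 1), (6, 11), (8, 1), (8, 11)}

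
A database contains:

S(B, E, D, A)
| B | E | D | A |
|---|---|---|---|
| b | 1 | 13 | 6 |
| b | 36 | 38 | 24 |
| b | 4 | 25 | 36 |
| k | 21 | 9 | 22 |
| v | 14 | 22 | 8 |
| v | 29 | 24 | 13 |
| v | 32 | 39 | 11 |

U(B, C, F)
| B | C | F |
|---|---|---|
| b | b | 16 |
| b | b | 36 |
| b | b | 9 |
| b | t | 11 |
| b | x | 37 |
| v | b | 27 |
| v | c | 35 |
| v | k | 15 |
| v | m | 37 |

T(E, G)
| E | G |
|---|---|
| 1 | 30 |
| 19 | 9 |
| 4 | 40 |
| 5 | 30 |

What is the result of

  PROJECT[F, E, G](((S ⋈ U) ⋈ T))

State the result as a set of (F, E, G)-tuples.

{(11, 1, 30), (11, 4, 40), (16, 1, 30), (16, 4, 40), (36, 1, 30), (36, 4, 40), (37, 1, 30), (37, 4, 40), (9, 1, 30), (9, 4, 40)}

Joining S and U on B yields {(b, 1, 13, 6, b, 16), (b, 1, 13, 6, b, 36), (b, 1, 13, 6, b, 9), (b, 1, 13, 6, t, 11), (b, 1, 13, 6, x, 37), (b, 36, 38, 24, b, 16), (b, 36, 38, 24, b, 36), (b, 36, 38, 24, b, 9), (b, 36, 38, 24, t, 11), (b, 36, 38, 24, x, 37), (b, 4, 25, 36, b, 16), (b, 4, 25, 36, b, 36), (b, 4, 25, 36, b, 9), (b, 4, 25, 36, t, 11), (b, 4, 25, 36, x, 37), (v, 14, 22, 8, b, 27), (v, 14, 22, 8, c, 35), (v, 14, 22, 8, k, 15), (v, 14, 22, 8, m, 37), (v, 29, 24, 13, b, 27), (v, 29, 24, 13, c, 35), (v, 29, 24, 13, k, 15), (v, 29, 24, 13, m, 37), (v, 32, 39, 11, b, 27), (v, 32, 39, 11, c, 35), (v, 32, 39, 11, k, 15), (v, 32, 39, 11, m, 37)}.
Joining (S ⋈ U) and T on E yields {(b, 1, 13, 6, b, 16, 30), (b, 1, 13, 6, b, 36, 30), (b, 1, 13, 6, b, 9, 30), (b, 1, 13, 6, t, 11, 30), (b, 1, 13, 6, x, 37, 30), (b, 4, 25, 36, b, 16, 40), (b, 4, 25, 36, b, 36, 40), (b, 4, 25, 36, b, 9, 40), (b, 4, 25, 36, t, 11, 40), (b, 4, 25, 36, x, 37, 40)}.
π[F, E, G]: project onto (F, E, G) → {(11, 1, 30), (11, 4, 40), (16, 1, 30), (16, 4, 40), (36, 1, 30), (36, 4, 40), (37, 1, 30), (37, 4, 40), (9, 1, 30), (9, 4, 40)}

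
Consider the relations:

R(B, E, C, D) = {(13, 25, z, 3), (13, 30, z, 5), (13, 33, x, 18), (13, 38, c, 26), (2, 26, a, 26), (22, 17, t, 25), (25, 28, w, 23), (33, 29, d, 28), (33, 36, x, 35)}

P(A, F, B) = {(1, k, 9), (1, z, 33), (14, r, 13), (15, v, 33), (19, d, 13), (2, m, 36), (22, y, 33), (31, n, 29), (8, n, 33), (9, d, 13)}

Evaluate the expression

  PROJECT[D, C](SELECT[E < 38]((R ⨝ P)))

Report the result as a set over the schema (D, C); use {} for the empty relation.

Natural join on B: {(13, 25, z, 3, 14, r), (13, 25, z, 3, 19, d), (13, 25, z, 3, 9, d), (13, 30, z, 5, 14, r), (13, 30, z, 5, 19, d), (13, 30, z, 5, 9, d), (13, 33, x, 18, 14, r), (13, 33, x, 18, 19, d), (13, 33, x, 18, 9, d), (13, 38, c, 26, 14, r), (13, 38, c, 26, 19, d), (13, 38, c, 26, 9, d), (33, 29, d, 28, 1, z), (33, 29, d, 28, 15, v), (33, 29, d, 28, 22, y), (33, 29, d, 28, 8, n), (33, 36, x, 35, 1, z), (33, 36, x, 35, 15, v), (33, 36, x, 35, 22, y), (33, 36, x, 35, 8, n)}
Apply σ_{E < 38}; surviving tuples: {(13, 25, z, 3, 14, r), (13, 25, z, 3, 19, d), (13, 25, z, 3, 9, d), (13, 30, z, 5, 14, r), (13, 30, z, 5, 19, d), (13, 30, z, 5, 9, d), (13, 33, x, 18, 14, r), (13, 33, x, 18, 19, d), (13, 33, x, 18, 9, d), (33, 29, d, 28, 1, z), (33, 29, d, 28, 15, v), (33, 29, d, 28, 22, y), (33, 29, d, 28, 8, n), (33, 36, x, 35, 1, z), (33, 36, x, 35, 15, v), (33, 36, x, 35, 22, y), (33, 36, x, 35, 8, n)}
Projecting to D, C (12 duplicate(s) eliminated): {(18, x), (28, d), (3, z), (35, x), (5, z)}

{(18, x), (28, d), (3, z), (35, x), (5, z)}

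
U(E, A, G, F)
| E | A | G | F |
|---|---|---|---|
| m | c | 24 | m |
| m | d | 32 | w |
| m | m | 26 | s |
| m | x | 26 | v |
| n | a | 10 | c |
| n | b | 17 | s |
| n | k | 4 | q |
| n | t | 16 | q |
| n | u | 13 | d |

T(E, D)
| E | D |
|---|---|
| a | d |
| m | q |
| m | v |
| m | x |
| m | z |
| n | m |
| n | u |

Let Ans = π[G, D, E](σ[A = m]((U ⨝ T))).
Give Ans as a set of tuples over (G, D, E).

{(26, q, m), (26, v, m), (26, x, m), (26, z, m)}

Joining U and T on E yields {(m, c, 24, m, q), (m, c, 24, m, v), (m, c, 24, m, x), (m, c, 24, m, z), (m, d, 32, w, q), (m, d, 32, w, v), (m, d, 32, w, x), (m, d, 32, w, z), (m, m, 26, s, q), (m, m, 26, s, v), (m, m, 26, s, x), (m, m, 26, s, z), (m, x, 26, v, q), (m, x, 26, v, v), (m, x, 26, v, x), (m, x, 26, v, z), (n, a, 10, c, m), (n, a, 10, c, u), (n, b, 17, s, m), (n, b, 17, s, u), (n, k, 4, q, m), (n, k, 4, q, u), (n, t, 16, q, m), (n, t, 16, q, u), (n, u, 13, d, m), (n, u, 13, d, u)}.
Selection A = m: {(m, m, 26, s, q), (m, m, 26, s, v), (m, m, 26, s, x), (m, m, 26, s, z)}
π_{G, D, E} gives {(26, q, m), (26, v, m), (26, x, m), (26, z, m)}.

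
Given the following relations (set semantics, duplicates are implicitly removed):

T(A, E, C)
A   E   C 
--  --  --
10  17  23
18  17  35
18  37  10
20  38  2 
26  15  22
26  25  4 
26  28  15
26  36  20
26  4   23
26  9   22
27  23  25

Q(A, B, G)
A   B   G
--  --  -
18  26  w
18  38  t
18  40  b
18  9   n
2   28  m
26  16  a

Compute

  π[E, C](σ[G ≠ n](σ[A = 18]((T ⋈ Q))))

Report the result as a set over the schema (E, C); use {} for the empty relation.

Natural join on A: {(18, 17, 35, 26, w), (18, 17, 35, 38, t), (18, 17, 35, 40, b), (18, 17, 35, 9, n), (18, 37, 10, 26, w), (18, 37, 10, 38, t), (18, 37, 10, 40, b), (18, 37, 10, 9, n), (26, 15, 22, 16, a), (26, 25, 4, 16, a), (26, 28, 15, 16, a), (26, 36, 20, 16, a), (26, 4, 23, 16, a), (26, 9, 22, 16, a)}
Selection A = 18: {(18, 17, 35, 26, w), (18, 17, 35, 38, t), (18, 17, 35, 40, b), (18, 17, 35, 9, n), (18, 37, 10, 26, w), (18, 37, 10, 38, t), (18, 37, 10, 40, b), (18, 37, 10, 9, n)}
Selection G ≠ n: {(18, 17, 35, 26, w), (18, 17, 35, 38, t), (18, 17, 35, 40, b), (18, 37, 10, 26, w), (18, 37, 10, 38, t), (18, 37, 10, 40, b)}
π_{E, C} gives {(17, 35), (37, 10)} (4 duplicate(s) eliminated).

{(17, 35), (37, 10)}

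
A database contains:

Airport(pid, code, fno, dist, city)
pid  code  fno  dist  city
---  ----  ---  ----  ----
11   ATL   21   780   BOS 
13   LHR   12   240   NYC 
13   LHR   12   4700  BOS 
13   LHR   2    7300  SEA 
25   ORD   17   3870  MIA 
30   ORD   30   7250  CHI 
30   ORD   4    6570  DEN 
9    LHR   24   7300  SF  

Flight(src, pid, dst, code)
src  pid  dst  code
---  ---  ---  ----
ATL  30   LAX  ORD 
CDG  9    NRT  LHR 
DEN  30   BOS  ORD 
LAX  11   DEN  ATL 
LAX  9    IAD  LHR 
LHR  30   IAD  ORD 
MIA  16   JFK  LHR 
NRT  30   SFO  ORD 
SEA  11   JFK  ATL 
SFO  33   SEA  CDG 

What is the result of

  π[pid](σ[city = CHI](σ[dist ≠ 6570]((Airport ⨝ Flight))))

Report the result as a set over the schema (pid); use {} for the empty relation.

Joining Airport and Flight on pid, code yields {(11, ATL, 21, 780, BOS, LAX, DEN), (11, ATL, 21, 780, BOS, SEA, JFK), (30, ORD, 30, 7250, CHI, ATL, LAX), (30, ORD, 30, 7250, CHI, DEN, BOS), (30, ORD, 30, 7250, CHI, LHR, IAD), (30, ORD, 30, 7250, CHI, NRT, SFO), (30, ORD, 4, 6570, DEN, ATL, LAX), (30, ORD, 4, 6570, DEN, DEN, BOS), (30, ORD, 4, 6570, DEN, LHR, IAD), (30, ORD, 4, 6570, DEN, NRT, SFO), (9, LHR, 24, 7300, SF, CDG, NRT), (9, LHR, 24, 7300, SF, LAX, IAD)}.
σ[dist ≠ 6570]: keep tuples satisfying dist ≠ 6570 → {(11, ATL, 21, 780, BOS, LAX, DEN), (11, ATL, 21, 780, BOS, SEA, JFK), (30, ORD, 30, 7250, CHI, ATL, LAX), (30, ORD, 30, 7250, CHI, DEN, BOS), (30, ORD, 30, 7250, CHI, LHR, IAD), (30, ORD, 30, 7250, CHI, NRT, SFO), (9, LHR, 24, 7300, SF, CDG, NRT), (9, LHR, 24, 7300, SF, LAX, IAD)}
σ[city = CHI]: keep tuples satisfying city = CHI → {(30, ORD, 30, 7250, CHI, ATL, LAX), (30, ORD, 30, 7250, CHI, DEN, BOS), (30, ORD, 30, 7250, CHI, LHR, IAD), (30, ORD, 30, 7250, CHI, NRT, SFO)}
Projecting to pid (3 duplicate(s) eliminated): {30}

{30}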